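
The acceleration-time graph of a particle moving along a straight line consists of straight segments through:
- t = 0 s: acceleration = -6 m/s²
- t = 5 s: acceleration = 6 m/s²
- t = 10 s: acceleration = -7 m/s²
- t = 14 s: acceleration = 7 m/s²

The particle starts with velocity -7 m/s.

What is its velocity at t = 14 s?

Δv equals the area under the a-t graph; then v = v₀ + Δv.
0–5 s: ½(-6 + 6)(5) = 0 m/s
5–10 s: ½(6 + -7)(5) = -2.5 m/s
10–14 s: ½(-7 + 7)(4) = 0 m/s
Δv = -2.5 m/s, so v(14) = -7 + (-2.5) = -9.5 m/s.

-9.5 m/s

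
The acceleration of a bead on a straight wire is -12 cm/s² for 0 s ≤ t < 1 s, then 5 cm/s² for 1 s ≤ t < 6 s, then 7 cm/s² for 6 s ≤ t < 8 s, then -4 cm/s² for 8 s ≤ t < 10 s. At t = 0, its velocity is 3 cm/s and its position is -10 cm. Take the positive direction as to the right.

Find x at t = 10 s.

102.5 cm

On each constant-a segment, Δv = aΔt and Δx = v₀Δt + ½aΔt²; chain segment to segment.
0–1 s: v starts 3 cm/s; Δx = 3·1 + ½·-12·1² = -3 cm; v ends -9 cm/s.
1–6 s: v starts -9 cm/s; Δx = -9·5 + ½·5·5² = 17.5 cm; v ends 16 cm/s.
6–8 s: v starts 16 cm/s; Δx = 16·2 + ½·7·2² = 46 cm; v ends 30 cm/s.
8–10 s: v starts 30 cm/s; Δx = 30·2 + ½·-4·2² = 52 cm; v ends 22 cm/s.
x(10) = -10 + Σ Δx = 102.5 cm.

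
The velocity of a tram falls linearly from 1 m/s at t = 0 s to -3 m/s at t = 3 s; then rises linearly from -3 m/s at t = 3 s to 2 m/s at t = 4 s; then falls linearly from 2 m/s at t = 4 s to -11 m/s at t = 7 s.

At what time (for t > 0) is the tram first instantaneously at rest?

v changes sign on 0–3 s (from 1 to -3); the graph is linear there, so v = 0 at t = 0 + (-1)·(3 − 0)/(-3 − 1) = 0.75 s.

t = 0.75 s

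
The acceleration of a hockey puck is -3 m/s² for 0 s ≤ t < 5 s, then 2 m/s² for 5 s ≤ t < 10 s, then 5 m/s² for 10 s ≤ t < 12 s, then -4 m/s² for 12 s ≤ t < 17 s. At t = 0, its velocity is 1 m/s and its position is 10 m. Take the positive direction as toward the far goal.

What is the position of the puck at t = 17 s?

-85.5 m

On each constant-a segment, Δv = aΔt and Δx = v₀Δt + ½aΔt²; chain segment to segment.
0–5 s: v starts 1 m/s; Δx = 1·5 + ½·-3·5² = -32.5 m; v ends -14 m/s.
5–10 s: v starts -14 m/s; Δx = -14·5 + ½·2·5² = -45 m; v ends -4 m/s.
10–12 s: v starts -4 m/s; Δx = -4·2 + ½·5·2² = 2 m; v ends 6 m/s.
12–17 s: v starts 6 m/s; Δx = 6·5 + ½·-4·5² = -20 m; v ends -14 m/s.
x(17) = 10 + Σ Δx = -85.5 m.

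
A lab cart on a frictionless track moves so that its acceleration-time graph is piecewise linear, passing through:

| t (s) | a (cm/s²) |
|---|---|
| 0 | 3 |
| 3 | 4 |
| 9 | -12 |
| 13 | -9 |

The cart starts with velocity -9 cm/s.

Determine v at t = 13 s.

Δv equals the area under the a-t graph; then v = v₀ + Δv.
0–3 s: ½(3 + 4)(3) = 10.5 cm/s
3–9 s: ½(4 + -12)(6) = -24 cm/s
9–13 s: ½(-12 + -9)(4) = -42 cm/s
Δv = -55.5 cm/s, so v(13) = -9 + (-55.5) = -64.5 cm/s.

-64.5 cm/s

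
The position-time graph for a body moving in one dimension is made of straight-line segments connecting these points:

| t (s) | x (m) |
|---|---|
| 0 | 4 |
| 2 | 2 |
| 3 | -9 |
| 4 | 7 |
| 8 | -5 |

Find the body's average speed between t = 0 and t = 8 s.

Average speed = (total path length)/(elapsed time); on a piecewise-linear x-t graph the path length is Σ|Δx|.
0–2 s: |Δx| = |2 − 4| = 2 m
2–3 s: |Δx| = |-9 − 2| = 11 m
3–4 s: |Δx| = |7 − -9| = 16 m
4–8 s: |Δx| = |-5 − 7| = 12 m
Total path = 41 m; average speed = 41/8 = 5.125 m/s.

5.125 m/s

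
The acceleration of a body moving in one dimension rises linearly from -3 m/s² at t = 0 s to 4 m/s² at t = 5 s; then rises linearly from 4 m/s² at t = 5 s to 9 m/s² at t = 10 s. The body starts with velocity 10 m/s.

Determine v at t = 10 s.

45 m/s

Δv equals the area under the a-t graph; then v = v₀ + Δv.
0–5 s: ½(-3 + 4)(5) = 2.5 m/s
5–10 s: ½(4 + 9)(5) = 32.5 m/s
Δv = 35 m/s, so v(10) = 10 + (35) = 45 m/s.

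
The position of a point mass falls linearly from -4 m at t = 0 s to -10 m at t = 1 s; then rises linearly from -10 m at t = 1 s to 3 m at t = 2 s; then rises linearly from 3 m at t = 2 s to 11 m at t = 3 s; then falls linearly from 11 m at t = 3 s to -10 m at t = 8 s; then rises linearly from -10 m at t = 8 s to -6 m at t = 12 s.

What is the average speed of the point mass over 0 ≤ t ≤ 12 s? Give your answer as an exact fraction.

13/3 m/s

Average speed = (total path length)/(elapsed time); on a piecewise-linear x-t graph the path length is Σ|Δx|.
0–1 s: |Δx| = |-10 − -4| = 6 m
1–2 s: |Δx| = |3 − -10| = 13 m
2–3 s: |Δx| = |11 − 3| = 8 m
3–8 s: |Δx| = |-10 − 11| = 21 m
8–12 s: |Δx| = |-6 − -10| = 4 m
Total path = 52 m; average speed = 52/12 = 13/3 m/s.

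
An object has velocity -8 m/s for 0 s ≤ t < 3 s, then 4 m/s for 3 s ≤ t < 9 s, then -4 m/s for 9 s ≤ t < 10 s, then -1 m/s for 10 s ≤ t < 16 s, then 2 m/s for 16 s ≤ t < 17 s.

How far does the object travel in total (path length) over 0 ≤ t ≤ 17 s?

60 m

Distance (not displacement) is the total path length: add the absolute areas under v-t.
0–3 s: |-8| × 3 = 24 m
3–9 s: |4| × 6 = 24 m
9–10 s: |-4| × 1 = 4 m
10–16 s: |-1| × 6 = 6 m
16–17 s: |2| × 1 = 2 m
Total distance = 60 m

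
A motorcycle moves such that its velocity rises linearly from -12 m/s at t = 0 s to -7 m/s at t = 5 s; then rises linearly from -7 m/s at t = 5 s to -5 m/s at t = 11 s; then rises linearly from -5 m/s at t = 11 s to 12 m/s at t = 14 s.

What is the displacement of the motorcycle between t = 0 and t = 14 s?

-73 m

Displacement is the signed area under the v-t curve.
0–5 s: ½(-12 + -7)(5) = -47.5 m
5–11 s: ½(-7 + -5)(6) = -36 m
11–14 s: ½(-5 + 12)(3) = 10.5 m
Net displacement = -73 m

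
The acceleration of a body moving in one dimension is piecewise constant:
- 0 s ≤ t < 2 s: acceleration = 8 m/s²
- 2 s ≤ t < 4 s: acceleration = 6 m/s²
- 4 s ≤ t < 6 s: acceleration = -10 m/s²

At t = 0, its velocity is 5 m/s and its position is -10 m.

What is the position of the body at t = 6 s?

116 m

On each constant-a segment, Δv = aΔt and Δx = v₀Δt + ½aΔt²; chain segment to segment.
0–2 s: v starts 5 m/s; Δx = 5·2 + ½·8·2² = 26 m; v ends 21 m/s.
2–4 s: v starts 21 m/s; Δx = 21·2 + ½·6·2² = 54 m; v ends 33 m/s.
4–6 s: v starts 33 m/s; Δx = 33·2 + ½·-10·2² = 46 m; v ends 13 m/s.
x(6) = -10 + Σ Δx = 116 m.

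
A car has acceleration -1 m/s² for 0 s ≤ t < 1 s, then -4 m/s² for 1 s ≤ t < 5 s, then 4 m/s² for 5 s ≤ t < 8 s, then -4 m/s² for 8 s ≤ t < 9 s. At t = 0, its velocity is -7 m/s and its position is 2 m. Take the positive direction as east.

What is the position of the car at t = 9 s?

On each constant-a segment, Δv = aΔt and Δx = v₀Δt + ½aΔt²; chain segment to segment.
0–1 s: v starts -7 m/s; Δx = -7·1 + ½·-1·1² = -7.5 m; v ends -8 m/s.
1–5 s: v starts -8 m/s; Δx = -8·4 + ½·-4·4² = -64 m; v ends -24 m/s.
5–8 s: v starts -24 m/s; Δx = -24·3 + ½·4·3² = -54 m; v ends -12 m/s.
8–9 s: v starts -12 m/s; Δx = -12·1 + ½·-4·1² = -14 m; v ends -16 m/s.
x(9) = 2 + Σ Δx = -137.5 m.

-137.5 m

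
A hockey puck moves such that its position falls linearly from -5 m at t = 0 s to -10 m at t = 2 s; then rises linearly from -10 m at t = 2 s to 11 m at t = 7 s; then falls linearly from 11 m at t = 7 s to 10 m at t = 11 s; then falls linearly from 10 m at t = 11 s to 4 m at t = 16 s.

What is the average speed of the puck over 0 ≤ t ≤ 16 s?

Average speed = (total path length)/(elapsed time); on a piecewise-linear x-t graph the path length is Σ|Δx|.
0–2 s: |Δx| = |-10 − -5| = 5 m
2–7 s: |Δx| = |11 − -10| = 21 m
7–11 s: |Δx| = |10 − 11| = 1 m
11–16 s: |Δx| = |4 − 10| = 6 m
Total path = 33 m; average speed = 33/16 = 2.0625 m/s.

2.0625 m/s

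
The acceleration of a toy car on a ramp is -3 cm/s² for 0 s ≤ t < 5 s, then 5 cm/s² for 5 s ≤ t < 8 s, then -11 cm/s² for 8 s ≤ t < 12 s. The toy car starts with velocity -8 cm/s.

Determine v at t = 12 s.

-52 cm/s

Δv equals the area under the a-t graph; then v = v₀ + Δv.
0–5 s: -3 × 5 = -15 cm/s
5–8 s: 5 × 3 = 15 cm/s
8–12 s: -11 × 4 = -44 cm/s
Δv = -44 cm/s, so v(12) = -8 + (-44) = -52 cm/s.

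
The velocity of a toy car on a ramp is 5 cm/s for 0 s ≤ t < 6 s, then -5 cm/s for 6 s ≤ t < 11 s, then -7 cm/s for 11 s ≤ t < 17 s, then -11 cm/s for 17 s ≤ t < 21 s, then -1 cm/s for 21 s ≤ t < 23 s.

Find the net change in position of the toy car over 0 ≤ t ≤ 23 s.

Displacement is the signed area under the v-t curve.
0–6 s: 5 × 6 = 30 cm
6–11 s: -5 × 5 = -25 cm
11–17 s: -7 × 6 = -42 cm
17–21 s: -11 × 4 = -44 cm
21–23 s: -1 × 2 = -2 cm
Net displacement = -83 cm

-83 cm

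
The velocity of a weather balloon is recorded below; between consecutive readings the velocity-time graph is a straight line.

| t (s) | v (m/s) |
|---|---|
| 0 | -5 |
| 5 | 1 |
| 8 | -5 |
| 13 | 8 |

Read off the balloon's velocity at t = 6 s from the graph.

-1 m/s

On 5–8 s the graph is linear from 1 to -5 m/s: v(6) = 1 + (-5 − 1)·(6 − 5)/(8 − 5) = -1 m/s.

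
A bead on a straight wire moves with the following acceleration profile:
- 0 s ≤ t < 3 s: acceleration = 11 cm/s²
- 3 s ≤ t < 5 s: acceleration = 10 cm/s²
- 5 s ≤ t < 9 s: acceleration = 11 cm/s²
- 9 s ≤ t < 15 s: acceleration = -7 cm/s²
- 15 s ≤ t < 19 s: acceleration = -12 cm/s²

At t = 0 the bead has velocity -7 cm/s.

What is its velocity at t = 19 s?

0 cm/s

Δv equals the area under the a-t graph; then v = v₀ + Δv.
0–3 s: 11 × 3 = 33 cm/s
3–5 s: 10 × 2 = 20 cm/s
5–9 s: 11 × 4 = 44 cm/s
9–15 s: -7 × 6 = -42 cm/s
15–19 s: -12 × 4 = -48 cm/s
Δv = 7 cm/s, so v(19) = -7 + (7) = 0 cm/s.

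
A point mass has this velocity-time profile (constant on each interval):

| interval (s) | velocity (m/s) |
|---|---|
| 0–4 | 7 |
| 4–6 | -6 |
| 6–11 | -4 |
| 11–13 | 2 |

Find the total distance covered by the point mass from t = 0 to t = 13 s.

Distance (not displacement) is the total path length: add the absolute areas under v-t.
0–4 s: |7| × 4 = 28 m
4–6 s: |-6| × 2 = 12 m
6–11 s: |-4| × 5 = 20 m
11–13 s: |2| × 2 = 4 m
Total distance = 64 m

64 m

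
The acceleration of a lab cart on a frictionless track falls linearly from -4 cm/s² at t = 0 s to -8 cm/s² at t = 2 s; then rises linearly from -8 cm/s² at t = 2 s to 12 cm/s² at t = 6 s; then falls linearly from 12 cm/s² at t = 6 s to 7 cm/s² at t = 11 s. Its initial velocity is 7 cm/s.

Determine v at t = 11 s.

50.5 cm/s

Δv equals the area under the a-t graph; then v = v₀ + Δv.
0–2 s: ½(-4 + -8)(2) = -12 cm/s
2–6 s: ½(-8 + 12)(4) = 8 cm/s
6–11 s: ½(12 + 7)(5) = 47.5 cm/s
Δv = 43.5 cm/s, so v(11) = 7 + (43.5) = 50.5 cm/s.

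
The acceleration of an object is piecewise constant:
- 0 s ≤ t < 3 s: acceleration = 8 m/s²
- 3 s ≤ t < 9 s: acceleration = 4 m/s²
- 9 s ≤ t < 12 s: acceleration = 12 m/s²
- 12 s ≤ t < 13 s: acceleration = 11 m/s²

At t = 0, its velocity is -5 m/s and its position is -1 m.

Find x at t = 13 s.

On each constant-a segment, Δv = aΔt and Δx = v₀Δt + ½aΔt²; chain segment to segment.
0–3 s: v starts -5 m/s; Δx = -5·3 + ½·8·3² = 21 m; v ends 19 m/s.
3–9 s: v starts 19 m/s; Δx = 19·6 + ½·4·6² = 186 m; v ends 43 m/s.
9–12 s: v starts 43 m/s; Δx = 43·3 + ½·12·3² = 183 m; v ends 79 m/s.
12–13 s: v starts 79 m/s; Δx = 79·1 + ½·11·1² = 84.5 m; v ends 90 m/s.
x(13) = -1 + Σ Δx = 473.5 m.

473.5 m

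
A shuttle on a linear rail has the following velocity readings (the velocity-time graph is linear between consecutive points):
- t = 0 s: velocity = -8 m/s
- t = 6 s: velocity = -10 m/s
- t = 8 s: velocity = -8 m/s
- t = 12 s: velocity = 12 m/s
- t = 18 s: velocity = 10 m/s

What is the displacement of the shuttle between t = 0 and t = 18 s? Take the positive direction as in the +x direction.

2 m

Net displacement equals the area under the velocity-time graph (areas below the axis count negative).
0–6 s: ½(-8 + -10)(6) = -54 m
6–8 s: ½(-10 + -8)(2) = -18 m
8–12 s: ½(-8 + 12)(4) = 8 m
12–18 s: ½(12 + 10)(6) = 66 m
Net displacement = 2 m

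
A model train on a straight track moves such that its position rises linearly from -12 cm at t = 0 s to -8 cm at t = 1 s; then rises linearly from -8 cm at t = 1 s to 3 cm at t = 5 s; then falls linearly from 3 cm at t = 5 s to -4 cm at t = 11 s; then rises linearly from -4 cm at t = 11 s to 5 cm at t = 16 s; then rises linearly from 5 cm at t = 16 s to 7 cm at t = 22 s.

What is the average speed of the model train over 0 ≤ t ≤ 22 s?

1.5 cm/s

Average speed = (total path length)/(elapsed time); on a piecewise-linear x-t graph the path length is Σ|Δx|.
0–1 s: |Δx| = |-8 − -12| = 4 cm
1–5 s: |Δx| = |3 − -8| = 11 cm
5–11 s: |Δx| = |-4 − 3| = 7 cm
11–16 s: |Δx| = |5 − -4| = 9 cm
16–22 s: |Δx| = |7 − 5| = 2 cm
Total path = 33 cm; average speed = 33/22 = 1.5 cm/s.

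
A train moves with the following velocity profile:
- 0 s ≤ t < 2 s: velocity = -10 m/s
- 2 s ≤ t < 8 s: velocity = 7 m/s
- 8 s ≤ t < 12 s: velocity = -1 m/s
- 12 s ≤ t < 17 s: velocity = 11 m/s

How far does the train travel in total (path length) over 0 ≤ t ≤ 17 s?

121 m

Total distance travelled is ∫|v| dt — sum the magnitudes of each area piece.
0–2 s: |-10| × 2 = 20 m
2–8 s: |7| × 6 = 42 m
8–12 s: |-1| × 4 = 4 m
12–17 s: |11| × 5 = 55 m
Total distance = 121 m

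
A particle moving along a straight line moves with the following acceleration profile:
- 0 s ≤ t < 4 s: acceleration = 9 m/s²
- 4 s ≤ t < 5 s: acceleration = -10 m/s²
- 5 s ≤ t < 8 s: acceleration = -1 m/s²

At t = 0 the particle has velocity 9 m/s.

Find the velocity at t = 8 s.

32 m/s

Δv equals the area under the a-t graph; then v = v₀ + Δv.
0–4 s: 9 × 4 = 36 m/s
4–5 s: -10 × 1 = -10 m/s
5–8 s: -1 × 3 = -3 m/s
Δv = 23 m/s, so v(8) = 9 + (23) = 32 m/s.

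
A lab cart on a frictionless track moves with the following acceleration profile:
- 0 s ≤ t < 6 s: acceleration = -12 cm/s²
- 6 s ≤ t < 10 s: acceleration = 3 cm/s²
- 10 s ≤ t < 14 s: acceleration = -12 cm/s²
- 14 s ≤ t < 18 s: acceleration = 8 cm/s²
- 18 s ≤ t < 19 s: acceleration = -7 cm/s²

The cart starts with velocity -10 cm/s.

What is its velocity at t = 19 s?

-93 cm/s

Δv equals the area under the a-t graph; then v = v₀ + Δv.
0–6 s: -12 × 6 = -72 cm/s
6–10 s: 3 × 4 = 12 cm/s
10–14 s: -12 × 4 = -48 cm/s
14–18 s: 8 × 4 = 32 cm/s
18–19 s: -7 × 1 = -7 cm/s
Δv = -83 cm/s, so v(19) = -10 + (-83) = -93 cm/s.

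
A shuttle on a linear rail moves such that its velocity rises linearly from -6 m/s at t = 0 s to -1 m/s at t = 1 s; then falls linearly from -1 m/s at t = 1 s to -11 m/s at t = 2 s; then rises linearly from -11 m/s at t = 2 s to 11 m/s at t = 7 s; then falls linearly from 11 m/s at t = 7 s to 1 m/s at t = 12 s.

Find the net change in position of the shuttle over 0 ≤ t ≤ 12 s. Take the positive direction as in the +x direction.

20.5 m

Net displacement equals the area under the velocity-time graph (areas below the axis count negative).
0–1 s: ½(-6 + -1)(1) = -3.5 m
1–2 s: ½(-1 + -11)(1) = -6 m
2–7 s: ½(-11 + 11)(5) = 0 m
7–12 s: ½(11 + 1)(5) = 30 m
Net displacement = 20.5 m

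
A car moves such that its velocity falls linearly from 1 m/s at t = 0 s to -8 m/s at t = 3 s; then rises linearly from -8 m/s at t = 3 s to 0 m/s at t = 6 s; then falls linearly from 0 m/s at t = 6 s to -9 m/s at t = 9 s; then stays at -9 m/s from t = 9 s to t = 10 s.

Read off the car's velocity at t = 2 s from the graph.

On 0–3 s the graph is linear from 1 to -8 m/s: v(2) = 1 + (-8 − 1)·(2 − 0)/(3 − 0) = -5 m/s.

-5 m/s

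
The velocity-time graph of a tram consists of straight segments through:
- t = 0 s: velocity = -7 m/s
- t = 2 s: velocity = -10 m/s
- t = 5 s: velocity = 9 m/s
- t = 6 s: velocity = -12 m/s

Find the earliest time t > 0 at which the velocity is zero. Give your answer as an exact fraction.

t = 68/19 s

v changes sign on 2–5 s (from -10 to 9); the graph is linear there, so v = 0 at t = 2 + (10)·(5 − 2)/(9 − -10) = 68/19 s.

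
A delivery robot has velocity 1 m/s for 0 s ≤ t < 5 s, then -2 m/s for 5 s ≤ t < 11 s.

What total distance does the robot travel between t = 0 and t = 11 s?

Distance (not displacement) is the total path length: add the absolute areas under v-t.
0–5 s: |1| × 5 = 5 m
5–11 s: |-2| × 6 = 12 m
Total distance = 17 m

17 m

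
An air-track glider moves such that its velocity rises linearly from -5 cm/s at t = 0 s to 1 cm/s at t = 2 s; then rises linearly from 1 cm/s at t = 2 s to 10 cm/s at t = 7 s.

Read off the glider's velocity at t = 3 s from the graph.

On 2–7 s the graph is linear from 1 to 10 cm/s: v(3) = 1 + (10 − 1)·(3 − 2)/(7 − 2) = 2.8 cm/s.

2.8 cm/s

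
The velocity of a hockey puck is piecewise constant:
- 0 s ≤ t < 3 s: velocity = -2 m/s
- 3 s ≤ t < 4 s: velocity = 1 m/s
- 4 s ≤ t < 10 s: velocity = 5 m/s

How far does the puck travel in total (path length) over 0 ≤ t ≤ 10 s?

37 m

Total distance travelled is ∫|v| dt — sum the magnitudes of each area piece.
0–3 s: |-2| × 3 = 6 m
3–4 s: |1| × 1 = 1 m
4–10 s: |5| × 6 = 30 m
Total distance = 37 m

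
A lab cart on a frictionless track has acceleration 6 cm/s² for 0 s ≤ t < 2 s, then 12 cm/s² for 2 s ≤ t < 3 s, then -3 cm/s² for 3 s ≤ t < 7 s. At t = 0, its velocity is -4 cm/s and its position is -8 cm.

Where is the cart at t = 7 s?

66 cm

On each constant-a segment, Δv = aΔt and Δx = v₀Δt + ½aΔt²; chain segment to segment.
0–2 s: v starts -4 cm/s; Δx = -4·2 + ½·6·2² = 4 cm; v ends 8 cm/s.
2–3 s: v starts 8 cm/s; Δx = 8·1 + ½·12·1² = 14 cm; v ends 20 cm/s.
3–7 s: v starts 20 cm/s; Δx = 20·4 + ½·-3·4² = 56 cm; v ends 8 cm/s.
x(7) = -8 + Σ Δx = 66 cm.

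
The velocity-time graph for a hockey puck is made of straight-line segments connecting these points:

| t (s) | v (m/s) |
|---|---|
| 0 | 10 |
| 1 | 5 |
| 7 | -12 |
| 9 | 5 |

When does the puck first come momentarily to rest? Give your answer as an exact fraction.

t = 47/17 s

v changes sign on 1–7 s (from 5 to -12); the graph is linear there, so v = 0 at t = 1 + (-5)·(7 − 1)/(-12 − 5) = 47/17 s.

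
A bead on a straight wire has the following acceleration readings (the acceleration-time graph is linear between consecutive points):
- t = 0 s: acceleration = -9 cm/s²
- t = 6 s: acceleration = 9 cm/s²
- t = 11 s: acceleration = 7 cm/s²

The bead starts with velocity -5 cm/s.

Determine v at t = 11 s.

Δv equals the area under the a-t graph; then v = v₀ + Δv.
0–6 s: ½(-9 + 9)(6) = 0 cm/s
6–11 s: ½(9 + 7)(5) = 40 cm/s
Δv = 40 cm/s, so v(11) = -5 + (40) = 35 cm/s.

35 cm/s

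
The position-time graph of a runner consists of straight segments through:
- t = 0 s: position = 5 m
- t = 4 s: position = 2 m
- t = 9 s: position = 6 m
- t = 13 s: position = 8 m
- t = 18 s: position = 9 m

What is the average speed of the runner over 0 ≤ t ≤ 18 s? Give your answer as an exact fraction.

5/9 m/s

Average speed = (total path length)/(elapsed time); on a piecewise-linear x-t graph the path length is Σ|Δx|.
0–4 s: |Δx| = |2 − 5| = 3 m
4–9 s: |Δx| = |6 − 2| = 4 m
9–13 s: |Δx| = |8 − 6| = 2 m
13–18 s: |Δx| = |9 − 8| = 1 m
Total path = 10 m; average speed = 10/18 = 5/9 m/s.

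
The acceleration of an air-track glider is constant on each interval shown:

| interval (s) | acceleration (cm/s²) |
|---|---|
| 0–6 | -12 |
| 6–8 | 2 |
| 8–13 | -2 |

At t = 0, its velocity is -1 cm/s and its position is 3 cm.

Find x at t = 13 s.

-731 cm

On each constant-a segment, Δv = aΔt and Δx = v₀Δt + ½aΔt²; chain segment to segment.
0–6 s: v starts -1 cm/s; Δx = -1·6 + ½·-12·6² = -222 cm; v ends -73 cm/s.
6–8 s: v starts -73 cm/s; Δx = -73·2 + ½·2·2² = -142 cm; v ends -69 cm/s.
8–13 s: v starts -69 cm/s; Δx = -69·5 + ½·-2·5² = -370 cm; v ends -79 cm/s.
x(13) = 3 + Σ Δx = -731 cm.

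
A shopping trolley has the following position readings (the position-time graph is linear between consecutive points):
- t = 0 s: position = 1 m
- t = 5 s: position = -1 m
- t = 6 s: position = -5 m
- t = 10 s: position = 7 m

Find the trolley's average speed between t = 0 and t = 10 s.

Average speed = (total path length)/(elapsed time); on a piecewise-linear x-t graph the path length is Σ|Δx|.
0–5 s: |Δx| = |-1 − 1| = 2 m
5–6 s: |Δx| = |-5 − -1| = 4 m
6–10 s: |Δx| = |7 − -5| = 12 m
Total path = 18 m; average speed = 18/10 = 1.8 m/s.

1.8 m/s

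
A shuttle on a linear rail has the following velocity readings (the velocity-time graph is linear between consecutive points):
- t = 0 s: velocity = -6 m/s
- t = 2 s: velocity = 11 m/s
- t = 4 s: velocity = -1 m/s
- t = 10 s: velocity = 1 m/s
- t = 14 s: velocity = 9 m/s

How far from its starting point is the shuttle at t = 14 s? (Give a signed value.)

35 m

Displacement is the signed area under the v-t curve.
0–2 s: ½(-6 + 11)(2) = 5 m
2–4 s: ½(11 + -1)(2) = 10 m
4–10 s: ½(-1 + 1)(6) = 0 m
10–14 s: ½(1 + 9)(4) = 20 m
Net displacement = 35 m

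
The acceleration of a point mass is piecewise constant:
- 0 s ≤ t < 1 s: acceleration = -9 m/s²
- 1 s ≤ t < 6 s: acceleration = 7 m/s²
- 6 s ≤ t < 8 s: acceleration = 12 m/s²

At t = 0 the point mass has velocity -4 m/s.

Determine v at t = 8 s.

Δv equals the area under the a-t graph; then v = v₀ + Δv.
0–1 s: -9 × 1 = -9 m/s
1–6 s: 7 × 5 = 35 m/s
6–8 s: 12 × 2 = 24 m/s
Δv = 50 m/s, so v(8) = -4 + (50) = 46 m/s.

46 m/s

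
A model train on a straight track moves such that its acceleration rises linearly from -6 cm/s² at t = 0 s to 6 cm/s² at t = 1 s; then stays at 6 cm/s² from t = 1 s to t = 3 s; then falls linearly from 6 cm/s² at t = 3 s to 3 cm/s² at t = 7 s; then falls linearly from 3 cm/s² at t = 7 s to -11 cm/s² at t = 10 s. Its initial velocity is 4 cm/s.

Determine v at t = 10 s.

Δv equals the area under the a-t graph; then v = v₀ + Δv.
0–1 s: ½(-6 + 6)(1) = 0 cm/s
1–3 s: 6 × 2 = 12 cm/s
3–7 s: ½(6 + 3)(4) = 18 cm/s
7–10 s: ½(3 + -11)(3) = -12 cm/s
Δv = 18 cm/s, so v(10) = 4 + (18) = 22 cm/s.

22 cm/s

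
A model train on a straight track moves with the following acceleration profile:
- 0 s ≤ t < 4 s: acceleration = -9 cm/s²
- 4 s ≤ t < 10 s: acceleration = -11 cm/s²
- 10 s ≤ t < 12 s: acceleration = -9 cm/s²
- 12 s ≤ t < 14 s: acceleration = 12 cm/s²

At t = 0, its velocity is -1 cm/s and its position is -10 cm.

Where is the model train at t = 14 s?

On each constant-a segment, Δv = aΔt and Δx = v₀Δt + ½aΔt²; chain segment to segment.
0–4 s: v starts -1 cm/s; Δx = -1·4 + ½·-9·4² = -76 cm; v ends -37 cm/s.
4–10 s: v starts -37 cm/s; Δx = -37·6 + ½·-11·6² = -420 cm; v ends -103 cm/s.
10–12 s: v starts -103 cm/s; Δx = -103·2 + ½·-9·2² = -224 cm; v ends -121 cm/s.
12–14 s: v starts -121 cm/s; Δx = -121·2 + ½·12·2² = -218 cm; v ends -97 cm/s.
x(14) = -10 + Σ Δx = -948 cm.

-948 cm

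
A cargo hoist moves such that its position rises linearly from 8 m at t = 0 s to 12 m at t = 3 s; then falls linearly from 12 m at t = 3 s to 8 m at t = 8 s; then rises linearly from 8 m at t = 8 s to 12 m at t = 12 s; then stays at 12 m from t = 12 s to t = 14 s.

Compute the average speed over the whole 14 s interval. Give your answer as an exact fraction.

6/7 m/s

Average speed = (total path length)/(elapsed time); on a piecewise-linear x-t graph the path length is Σ|Δx|.
0–3 s: |Δx| = |12 − 8| = 4 m
3–8 s: |Δx| = |8 − 12| = 4 m
8–12 s: |Δx| = |12 − 8| = 4 m
12–14 s: |Δx| = |12 − 12| = 0 m
Total path = 12 m; average speed = 12/14 = 6/7 m/s.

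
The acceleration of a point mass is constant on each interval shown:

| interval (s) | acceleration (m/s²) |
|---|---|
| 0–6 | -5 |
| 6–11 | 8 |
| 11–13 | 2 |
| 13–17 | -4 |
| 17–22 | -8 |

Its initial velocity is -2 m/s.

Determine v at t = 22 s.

-44 m/s

Δv equals the area under the a-t graph; then v = v₀ + Δv.
0–6 s: -5 × 6 = -30 m/s
6–11 s: 8 × 5 = 40 m/s
11–13 s: 2 × 2 = 4 m/s
13–17 s: -4 × 4 = -16 m/s
17–22 s: -8 × 5 = -40 m/s
Δv = -42 m/s, so v(22) = -2 + (-42) = -44 m/s.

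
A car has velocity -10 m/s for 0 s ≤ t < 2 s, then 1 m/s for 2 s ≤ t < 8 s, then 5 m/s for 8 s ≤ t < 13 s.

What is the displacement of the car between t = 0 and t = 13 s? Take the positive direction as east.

Displacement is the signed area under the v-t curve.
0–2 s: -10 × 2 = -20 m
2–8 s: 1 × 6 = 6 m
8–13 s: 5 × 5 = 25 m
Net displacement = 11 m

11 m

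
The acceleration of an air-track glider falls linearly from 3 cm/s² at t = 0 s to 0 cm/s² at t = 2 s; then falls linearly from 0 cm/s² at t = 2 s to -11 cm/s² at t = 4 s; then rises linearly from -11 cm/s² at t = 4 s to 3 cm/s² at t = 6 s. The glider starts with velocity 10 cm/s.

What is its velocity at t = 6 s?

Δv equals the area under the a-t graph; then v = v₀ + Δv.
0–2 s: ½(3 + 0)(2) = 3 cm/s
2–4 s: ½(0 + -11)(2) = -11 cm/s
4–6 s: ½(-11 + 3)(2) = -8 cm/s
Δv = -16 cm/s, so v(6) = 10 + (-16) = -6 cm/s.

-6 cm/s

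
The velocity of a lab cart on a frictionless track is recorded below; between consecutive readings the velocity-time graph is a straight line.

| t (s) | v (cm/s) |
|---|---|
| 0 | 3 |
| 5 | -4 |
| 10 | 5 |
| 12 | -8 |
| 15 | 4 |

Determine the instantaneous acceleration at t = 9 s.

1.8 cm/s²

Acceleration is the slope of the v-t graph on 5–10 s: (5 − -4)/(10 − 5) = 1.8 cm/s².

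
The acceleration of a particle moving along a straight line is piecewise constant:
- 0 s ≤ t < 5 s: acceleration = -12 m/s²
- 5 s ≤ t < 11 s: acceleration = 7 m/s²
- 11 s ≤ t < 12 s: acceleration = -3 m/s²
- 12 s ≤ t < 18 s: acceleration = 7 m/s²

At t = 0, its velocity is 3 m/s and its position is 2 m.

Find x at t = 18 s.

-347.5 m

On each constant-a segment, Δv = aΔt and Δx = v₀Δt + ½aΔt²; chain segment to segment.
0–5 s: v starts 3 m/s; Δx = 3·5 + ½·-12·5² = -135 m; v ends -57 m/s.
5–11 s: v starts -57 m/s; Δx = -57·6 + ½·7·6² = -216 m; v ends -15 m/s.
11–12 s: v starts -15 m/s; Δx = -15·1 + ½·-3·1² = -16.5 m; v ends -18 m/s.
12–18 s: v starts -18 m/s; Δx = -18·6 + ½·7·6² = 18 m; v ends 24 m/s.
x(18) = 2 + Σ Δx = -347.5 m.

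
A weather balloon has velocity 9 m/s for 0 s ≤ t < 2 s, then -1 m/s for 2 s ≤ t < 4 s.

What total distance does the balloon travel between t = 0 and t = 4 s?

Distance (not displacement) is the total path length: add the absolute areas under v-t.
0–2 s: |9| × 2 = 18 m
2–4 s: |-1| × 2 = 2 m
Total distance = 20 m

20 m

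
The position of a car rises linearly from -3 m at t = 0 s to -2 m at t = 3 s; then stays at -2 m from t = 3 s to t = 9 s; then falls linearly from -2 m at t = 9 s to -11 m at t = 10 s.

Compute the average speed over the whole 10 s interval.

1 m/s

Average speed = (total path length)/(elapsed time); on a piecewise-linear x-t graph the path length is Σ|Δx|.
0–3 s: |Δx| = |-2 − -3| = 1 m
3–9 s: |Δx| = |-2 − -2| = 0 m
9–10 s: |Δx| = |-11 − -2| = 9 m
Total path = 10 m; average speed = 10/10 = 1 m/s.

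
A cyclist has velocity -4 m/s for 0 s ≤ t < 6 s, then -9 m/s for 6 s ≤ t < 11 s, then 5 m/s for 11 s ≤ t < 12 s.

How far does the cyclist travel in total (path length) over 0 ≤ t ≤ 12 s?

74 m

Distance (not displacement) is the total path length: add the absolute areas under v-t.
0–6 s: |-4| × 6 = 24 m
6–11 s: |-9| × 5 = 45 m
11–12 s: |5| × 1 = 5 m
Total distance = 74 m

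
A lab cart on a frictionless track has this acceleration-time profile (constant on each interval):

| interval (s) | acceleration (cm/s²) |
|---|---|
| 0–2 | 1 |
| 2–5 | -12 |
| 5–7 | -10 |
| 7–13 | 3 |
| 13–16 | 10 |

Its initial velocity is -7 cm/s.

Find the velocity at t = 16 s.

-13 cm/s

Δv equals the area under the a-t graph; then v = v₀ + Δv.
0–2 s: 1 × 2 = 2 cm/s
2–5 s: -12 × 3 = -36 cm/s
5–7 s: -10 × 2 = -20 cm/s
7–13 s: 3 × 6 = 18 cm/s
13–16 s: 10 × 3 = 30 cm/s
Δv = -6 cm/s, so v(16) = -7 + (-6) = -13 cm/s.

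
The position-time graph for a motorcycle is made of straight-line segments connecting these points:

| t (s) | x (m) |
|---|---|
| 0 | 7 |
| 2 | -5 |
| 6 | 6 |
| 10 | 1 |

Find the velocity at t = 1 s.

-6 m/s

Velocity is the slope of the x-t graph on 0–2 s: (-5 − 7)/(2 − 0) = -6 m/s.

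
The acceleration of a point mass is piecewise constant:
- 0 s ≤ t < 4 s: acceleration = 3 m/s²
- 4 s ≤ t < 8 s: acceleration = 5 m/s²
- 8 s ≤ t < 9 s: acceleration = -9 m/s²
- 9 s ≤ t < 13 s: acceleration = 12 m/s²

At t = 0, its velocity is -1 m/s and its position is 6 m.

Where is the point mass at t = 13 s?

320.5 m

On each constant-a segment, Δv = aΔt and Δx = v₀Δt + ½aΔt²; chain segment to segment.
0–4 s: v starts -1 m/s; Δx = -1·4 + ½·3·4² = 20 m; v ends 11 m/s.
4–8 s: v starts 11 m/s; Δx = 11·4 + ½·5·4² = 84 m; v ends 31 m/s.
8–9 s: v starts 31 m/s; Δx = 31·1 + ½·-9·1² = 26.5 m; v ends 22 m/s.
9–13 s: v starts 22 m/s; Δx = 22·4 + ½·12·4² = 184 m; v ends 70 m/s.
x(13) = 6 + Σ Δx = 320.5 m.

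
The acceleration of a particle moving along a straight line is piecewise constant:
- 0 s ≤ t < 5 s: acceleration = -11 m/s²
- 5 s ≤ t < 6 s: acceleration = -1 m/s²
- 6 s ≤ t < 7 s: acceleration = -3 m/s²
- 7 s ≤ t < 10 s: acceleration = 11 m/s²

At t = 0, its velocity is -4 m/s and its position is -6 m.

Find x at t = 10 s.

On each constant-a segment, Δv = aΔt and Δx = v₀Δt + ½aΔt²; chain segment to segment.
0–5 s: v starts -4 m/s; Δx = -4·5 + ½·-11·5² = -157.5 m; v ends -59 m/s.
5–6 s: v starts -59 m/s; Δx = -59·1 + ½·-1·1² = -59.5 m; v ends -60 m/s.
6–7 s: v starts -60 m/s; Δx = -60·1 + ½·-3·1² = -61.5 m; v ends -63 m/s.
7–10 s: v starts -63 m/s; Δx = -63·3 + ½·11·3² = -139.5 m; v ends -30 m/s.
x(10) = -6 + Σ Δx = -424 m.

-424 m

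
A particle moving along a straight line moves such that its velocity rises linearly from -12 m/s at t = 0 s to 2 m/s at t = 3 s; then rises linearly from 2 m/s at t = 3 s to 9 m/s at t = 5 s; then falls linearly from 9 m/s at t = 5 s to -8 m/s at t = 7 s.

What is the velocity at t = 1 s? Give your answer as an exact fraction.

-22/3 m/s

On 0–3 s the graph is linear from -12 to 2 m/s: v(1) = -12 + (2 − -12)·(1 − 0)/(3 − 0) = -22/3 m/s.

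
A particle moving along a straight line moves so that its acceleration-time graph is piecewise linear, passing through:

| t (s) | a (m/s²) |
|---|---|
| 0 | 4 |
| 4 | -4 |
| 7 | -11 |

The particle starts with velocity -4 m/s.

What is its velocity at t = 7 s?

-26.5 m/s

Δv equals the area under the a-t graph; then v = v₀ + Δv.
0–4 s: ½(4 + -4)(4) = 0 m/s
4–7 s: ½(-4 + -11)(3) = -22.5 m/s
Δv = -22.5 m/s, so v(7) = -4 + (-22.5) = -26.5 m/s.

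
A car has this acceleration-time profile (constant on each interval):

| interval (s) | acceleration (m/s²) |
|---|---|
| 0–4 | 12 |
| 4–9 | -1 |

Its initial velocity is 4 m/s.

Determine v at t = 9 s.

47 m/s

Δv equals the area under the a-t graph; then v = v₀ + Δv.
0–4 s: 12 × 4 = 48 m/s
4–9 s: -1 × 5 = -5 m/s
Δv = 43 m/s, so v(9) = 4 + (43) = 47 m/s.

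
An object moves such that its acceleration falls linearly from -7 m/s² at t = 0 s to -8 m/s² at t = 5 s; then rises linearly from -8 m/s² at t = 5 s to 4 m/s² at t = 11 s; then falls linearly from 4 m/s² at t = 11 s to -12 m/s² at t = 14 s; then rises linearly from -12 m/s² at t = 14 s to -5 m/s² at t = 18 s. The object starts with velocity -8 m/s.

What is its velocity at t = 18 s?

Δv equals the area under the a-t graph; then v = v₀ + Δv.
0–5 s: ½(-7 + -8)(5) = -37.5 m/s
5–11 s: ½(-8 + 4)(6) = -12 m/s
11–14 s: ½(4 + -12)(3) = -12 m/s
14–18 s: ½(-12 + -5)(4) = -34 m/s
Δv = -95.5 m/s, so v(18) = -8 + (-95.5) = -103.5 m/s.

-103.5 m/s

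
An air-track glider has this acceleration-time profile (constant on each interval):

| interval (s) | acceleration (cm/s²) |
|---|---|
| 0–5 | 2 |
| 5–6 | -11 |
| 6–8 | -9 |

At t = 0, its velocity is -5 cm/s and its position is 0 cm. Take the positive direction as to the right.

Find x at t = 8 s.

-30.5 cm

On each constant-a segment, Δv = aΔt and Δx = v₀Δt + ½aΔt²; chain segment to segment.
0–5 s: v starts -5 cm/s; Δx = -5·5 + ½·2·5² = 0 cm; v ends 5 cm/s.
5–6 s: v starts 5 cm/s; Δx = 5·1 + ½·-11·1² = -0.5 cm; v ends -6 cm/s.
6–8 s: v starts -6 cm/s; Δx = -6·2 + ½·-9·2² = -30 cm; v ends -24 cm/s.
x(8) = 0 + Σ Δx = -30.5 cm.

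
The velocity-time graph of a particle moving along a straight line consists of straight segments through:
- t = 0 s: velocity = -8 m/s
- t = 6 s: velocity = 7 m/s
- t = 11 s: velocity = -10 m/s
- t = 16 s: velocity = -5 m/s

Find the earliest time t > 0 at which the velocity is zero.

t = 3.2 s

v changes sign on 0–6 s (from -8 to 7); the graph is linear there, so v = 0 at t = 0 + (8)·(6 − 0)/(7 − -8) = 3.2 s.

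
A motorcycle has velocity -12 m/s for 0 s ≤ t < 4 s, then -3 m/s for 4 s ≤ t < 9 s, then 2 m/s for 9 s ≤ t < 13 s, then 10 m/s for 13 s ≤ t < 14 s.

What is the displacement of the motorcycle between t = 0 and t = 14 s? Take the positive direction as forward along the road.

-45 m

Net displacement equals the area under the velocity-time graph (areas below the axis count negative).
0–4 s: -12 × 4 = -48 m
4–9 s: -3 × 5 = -15 m
9–13 s: 2 × 4 = 8 m
13–14 s: 10 × 1 = 10 m
Net displacement = -45 m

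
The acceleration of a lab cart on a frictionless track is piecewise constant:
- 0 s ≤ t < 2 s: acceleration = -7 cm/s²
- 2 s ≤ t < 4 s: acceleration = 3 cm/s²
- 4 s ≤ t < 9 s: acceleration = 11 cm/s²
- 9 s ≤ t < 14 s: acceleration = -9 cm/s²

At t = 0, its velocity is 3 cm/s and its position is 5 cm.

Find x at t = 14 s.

On each constant-a segment, Δv = aΔt and Δx = v₀Δt + ½aΔt²; chain segment to segment.
0–2 s: v starts 3 cm/s; Δx = 3·2 + ½·-7·2² = -8 cm; v ends -11 cm/s.
2–4 s: v starts -11 cm/s; Δx = -11·2 + ½·3·2² = -16 cm; v ends -5 cm/s.
4–9 s: v starts -5 cm/s; Δx = -5·5 + ½·11·5² = 112.5 cm; v ends 50 cm/s.
9–14 s: v starts 50 cm/s; Δx = 50·5 + ½·-9·5² = 137.5 cm; v ends 5 cm/s.
x(14) = 5 + Σ Δx = 231 cm.

231 cm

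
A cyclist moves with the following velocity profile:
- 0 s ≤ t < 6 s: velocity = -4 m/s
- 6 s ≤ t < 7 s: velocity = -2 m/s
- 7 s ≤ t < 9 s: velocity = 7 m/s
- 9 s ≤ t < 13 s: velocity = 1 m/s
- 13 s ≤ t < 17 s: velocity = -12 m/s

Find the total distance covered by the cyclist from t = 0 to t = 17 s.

92 m

Distance (not displacement) is the total path length: add the absolute areas under v-t.
0–6 s: |-4| × 6 = 24 m
6–7 s: |-2| × 1 = 2 m
7–9 s: |7| × 2 = 14 m
9–13 s: |1| × 4 = 4 m
13–17 s: |-12| × 4 = 48 m
Total distance = 92 m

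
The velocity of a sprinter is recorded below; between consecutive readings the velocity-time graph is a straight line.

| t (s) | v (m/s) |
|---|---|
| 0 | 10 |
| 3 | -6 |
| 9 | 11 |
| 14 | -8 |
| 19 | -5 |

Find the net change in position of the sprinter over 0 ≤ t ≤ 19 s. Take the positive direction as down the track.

Net displacement equals the area under the velocity-time graph (areas below the axis count negative).
0–3 s: ½(10 + -6)(3) = 6 m
3–9 s: ½(-6 + 11)(6) = 15 m
9–14 s: ½(11 + -8)(5) = 7.5 m
14–19 s: ½(-8 + -5)(5) = -32.5 m
Net displacement = -4 m

-4 m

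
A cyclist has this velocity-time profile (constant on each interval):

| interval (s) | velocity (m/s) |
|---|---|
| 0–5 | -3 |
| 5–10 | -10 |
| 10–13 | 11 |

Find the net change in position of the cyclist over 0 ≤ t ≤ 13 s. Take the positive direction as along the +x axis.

Net displacement equals the area under the velocity-time graph (areas below the axis count negative).
0–5 s: -3 × 5 = -15 m
5–10 s: -10 × 5 = -50 m
10–13 s: 11 × 3 = 33 m
Net displacement = -32 m

-32 m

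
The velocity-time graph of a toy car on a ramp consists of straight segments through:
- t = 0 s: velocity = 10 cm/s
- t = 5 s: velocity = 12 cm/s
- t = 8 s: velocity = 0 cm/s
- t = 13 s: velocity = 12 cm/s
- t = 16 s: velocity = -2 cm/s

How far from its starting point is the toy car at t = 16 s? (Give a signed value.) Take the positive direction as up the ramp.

Displacement is the signed area under the v-t curve.
0–5 s: ½(10 + 12)(5) = 55 cm
5–8 s: ½(12 + 0)(3) = 18 cm
8–13 s: ½(0 + 12)(5) = 30 cm
13–16 s: ½(12 + -2)(3) = 15 cm
Net displacement = 118 cm

118 cm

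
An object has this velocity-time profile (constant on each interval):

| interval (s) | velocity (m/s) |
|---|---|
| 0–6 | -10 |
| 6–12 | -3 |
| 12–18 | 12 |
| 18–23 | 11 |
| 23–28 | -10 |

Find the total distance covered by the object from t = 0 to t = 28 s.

Total distance travelled is ∫|v| dt — sum the magnitudes of each area piece.
0–6 s: |-10| × 6 = 60 m
6–12 s: |-3| × 6 = 18 m
12–18 s: |12| × 6 = 72 m
18–23 s: |11| × 5 = 55 m
23–28 s: |-10| × 5 = 50 m
Total distance = 255 m

255 m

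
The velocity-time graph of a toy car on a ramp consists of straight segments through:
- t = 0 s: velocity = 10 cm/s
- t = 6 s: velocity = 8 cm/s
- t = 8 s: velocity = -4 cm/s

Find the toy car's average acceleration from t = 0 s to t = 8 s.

Average acceleration = Δv/Δt = (-4 − 10)/(8 − 0) = -1.75 cm/s².

-1.75 cm/s²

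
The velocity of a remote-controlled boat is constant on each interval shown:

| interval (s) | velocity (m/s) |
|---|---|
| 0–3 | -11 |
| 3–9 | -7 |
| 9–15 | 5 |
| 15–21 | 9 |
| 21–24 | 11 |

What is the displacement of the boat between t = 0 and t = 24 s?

42 m

Net displacement equals the area under the velocity-time graph (areas below the axis count negative).
0–3 s: -11 × 3 = -33 m
3–9 s: -7 × 6 = -42 m
9–15 s: 5 × 6 = 30 m
15–21 s: 9 × 6 = 54 m
21–24 s: 11 × 3 = 33 m
Net displacement = 42 m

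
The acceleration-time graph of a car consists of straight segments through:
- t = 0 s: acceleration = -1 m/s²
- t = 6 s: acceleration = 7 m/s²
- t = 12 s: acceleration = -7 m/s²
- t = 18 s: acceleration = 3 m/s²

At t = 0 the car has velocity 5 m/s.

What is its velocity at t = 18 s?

11 m/s

Δv equals the area under the a-t graph; then v = v₀ + Δv.
0–6 s: ½(-1 + 7)(6) = 18 m/s
6–12 s: ½(7 + -7)(6) = 0 m/s
12–18 s: ½(-7 + 3)(6) = -12 m/s
Δv = 6 m/s, so v(18) = 5 + (6) = 11 m/s.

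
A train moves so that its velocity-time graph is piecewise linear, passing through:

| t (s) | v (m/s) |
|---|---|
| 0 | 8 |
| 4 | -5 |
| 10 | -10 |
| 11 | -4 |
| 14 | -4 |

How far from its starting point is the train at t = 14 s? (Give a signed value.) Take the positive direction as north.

-58 m

Net displacement equals the area under the velocity-time graph (areas below the axis count negative).
0–4 s: ½(8 + -5)(4) = 6 m
4–10 s: ½(-5 + -10)(6) = -45 m
10–11 s: ½(-10 + -4)(1) = -7 m
11–14 s: -4 × 3 = -12 m
Net displacement = -58 m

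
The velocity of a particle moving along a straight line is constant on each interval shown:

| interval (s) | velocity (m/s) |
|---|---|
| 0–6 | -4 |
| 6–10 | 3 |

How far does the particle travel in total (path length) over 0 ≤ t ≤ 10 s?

Total distance travelled is ∫|v| dt — sum the magnitudes of each area piece.
0–6 s: |-4| × 6 = 24 m
6–10 s: |3| × 4 = 12 m
Total distance = 36 m

36 m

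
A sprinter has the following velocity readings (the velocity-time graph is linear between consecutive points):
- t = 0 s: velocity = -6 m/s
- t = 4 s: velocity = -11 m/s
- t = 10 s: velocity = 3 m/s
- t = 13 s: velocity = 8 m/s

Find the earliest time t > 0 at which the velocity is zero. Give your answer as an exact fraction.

t = 61/7 s

v changes sign on 4–10 s (from -11 to 3); the graph is linear there, so v = 0 at t = 4 + (11)·(10 − 4)/(3 − -11) = 61/7 s.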